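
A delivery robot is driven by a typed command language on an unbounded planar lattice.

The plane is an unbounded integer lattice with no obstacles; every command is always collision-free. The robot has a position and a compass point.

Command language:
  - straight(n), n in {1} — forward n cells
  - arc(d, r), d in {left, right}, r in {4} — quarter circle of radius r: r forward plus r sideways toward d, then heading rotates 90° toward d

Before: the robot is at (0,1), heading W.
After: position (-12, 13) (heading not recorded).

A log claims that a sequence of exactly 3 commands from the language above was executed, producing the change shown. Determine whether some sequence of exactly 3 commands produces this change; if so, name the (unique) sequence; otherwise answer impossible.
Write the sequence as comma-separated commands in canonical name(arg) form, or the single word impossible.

t0: at (0,1), heading W
1. arc(right, 4) → at (-4,5), heading N
2. arc(left, 4) → at (-8,9), heading W
3. arc(right, 4) → at (-12,13), heading N
uniquely the one of 27 3-step routes that fits.

arc(right, 4), arc(left, 4), arc(right, 4)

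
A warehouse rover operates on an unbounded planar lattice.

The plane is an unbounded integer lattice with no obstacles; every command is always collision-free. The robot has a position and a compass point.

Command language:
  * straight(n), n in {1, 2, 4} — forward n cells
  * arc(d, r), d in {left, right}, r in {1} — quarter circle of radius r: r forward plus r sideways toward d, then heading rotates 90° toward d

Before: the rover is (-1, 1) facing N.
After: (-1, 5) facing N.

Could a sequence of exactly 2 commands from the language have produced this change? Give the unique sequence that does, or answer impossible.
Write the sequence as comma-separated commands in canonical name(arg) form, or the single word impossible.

key: still facing N at the end — nothing in the sequence rotates
begin: (-1, 1) facing N
t=1 straight(2) ⇒ (-1, 3) facing N
t=2 straight(2) ⇒ (-1, 5) facing N
no rival 2-sequence matches.

straight(2), straight(2)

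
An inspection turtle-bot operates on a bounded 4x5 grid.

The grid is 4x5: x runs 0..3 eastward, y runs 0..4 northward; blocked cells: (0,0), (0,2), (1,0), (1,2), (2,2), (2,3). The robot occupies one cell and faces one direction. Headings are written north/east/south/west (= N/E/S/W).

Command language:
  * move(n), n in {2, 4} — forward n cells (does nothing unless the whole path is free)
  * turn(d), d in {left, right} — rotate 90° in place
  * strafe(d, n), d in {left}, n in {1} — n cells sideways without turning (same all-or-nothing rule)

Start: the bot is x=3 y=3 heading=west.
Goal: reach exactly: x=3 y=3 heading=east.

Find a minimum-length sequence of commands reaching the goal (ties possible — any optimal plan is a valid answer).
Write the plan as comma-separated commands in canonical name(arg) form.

turn(right), turn(right)

initial: x=3 y=3 heading=west
1. turn(right) → x=3 y=3 heading=north
2. turn(right) → x=3 y=3 heading=east
nothing shorter than 2 reaches the goal.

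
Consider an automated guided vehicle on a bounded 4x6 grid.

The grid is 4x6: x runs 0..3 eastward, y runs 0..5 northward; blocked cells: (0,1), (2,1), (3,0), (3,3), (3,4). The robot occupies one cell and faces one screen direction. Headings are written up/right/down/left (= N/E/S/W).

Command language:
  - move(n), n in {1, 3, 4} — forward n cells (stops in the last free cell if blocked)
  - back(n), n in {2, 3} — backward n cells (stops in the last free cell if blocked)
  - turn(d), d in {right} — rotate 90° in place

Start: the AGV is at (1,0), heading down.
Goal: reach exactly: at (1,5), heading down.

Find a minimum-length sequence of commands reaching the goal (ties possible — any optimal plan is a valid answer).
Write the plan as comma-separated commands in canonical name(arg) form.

back(2), back(3)

t0: at (1,0), heading down
1. back(2) → at (1,2), heading down
2. back(3) → at (1,5), heading down
no 1-step plan works, so 2 is optimal.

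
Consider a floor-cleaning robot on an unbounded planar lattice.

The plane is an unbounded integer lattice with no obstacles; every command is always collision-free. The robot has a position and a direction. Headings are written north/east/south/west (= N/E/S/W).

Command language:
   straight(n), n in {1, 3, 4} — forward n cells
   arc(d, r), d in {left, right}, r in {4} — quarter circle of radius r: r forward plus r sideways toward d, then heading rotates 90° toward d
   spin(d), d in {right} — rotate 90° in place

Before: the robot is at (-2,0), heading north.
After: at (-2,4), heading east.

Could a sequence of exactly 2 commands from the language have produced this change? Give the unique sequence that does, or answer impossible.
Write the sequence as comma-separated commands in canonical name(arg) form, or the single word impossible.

key: position moved to (-2,4) AND the heading swung to E — translation plus rotation needed
from: at (-2,0), heading north
[1] after straight(4): at (-2,4), heading north
[2] after spin(right): at (-2,4), heading east
all 36 alternatives checked — unique.

straight(4), spin(right)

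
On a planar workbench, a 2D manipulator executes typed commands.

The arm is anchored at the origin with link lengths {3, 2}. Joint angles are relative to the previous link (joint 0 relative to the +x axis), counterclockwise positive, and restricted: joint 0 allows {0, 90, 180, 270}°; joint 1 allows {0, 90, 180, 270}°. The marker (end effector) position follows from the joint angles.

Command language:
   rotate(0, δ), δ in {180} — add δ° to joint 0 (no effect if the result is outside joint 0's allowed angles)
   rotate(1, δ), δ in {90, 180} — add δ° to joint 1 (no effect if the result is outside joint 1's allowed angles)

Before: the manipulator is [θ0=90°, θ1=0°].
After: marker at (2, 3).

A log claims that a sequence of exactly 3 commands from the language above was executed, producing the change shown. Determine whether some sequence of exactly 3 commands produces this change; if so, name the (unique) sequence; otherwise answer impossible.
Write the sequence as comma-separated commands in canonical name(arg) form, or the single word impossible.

rotate(1, 90), rotate(1, 90), rotate(1, 90)

from: [θ0=90°, θ1=0°]
1. rotate(1, 90) → [θ0=90°, θ1=90°]
2. rotate(1, 90) → [θ0=90°, θ1=180°]
3. rotate(1, 90) → [θ0=90°, θ1=270°]
uniquely the one of 27 3-step routes that fits.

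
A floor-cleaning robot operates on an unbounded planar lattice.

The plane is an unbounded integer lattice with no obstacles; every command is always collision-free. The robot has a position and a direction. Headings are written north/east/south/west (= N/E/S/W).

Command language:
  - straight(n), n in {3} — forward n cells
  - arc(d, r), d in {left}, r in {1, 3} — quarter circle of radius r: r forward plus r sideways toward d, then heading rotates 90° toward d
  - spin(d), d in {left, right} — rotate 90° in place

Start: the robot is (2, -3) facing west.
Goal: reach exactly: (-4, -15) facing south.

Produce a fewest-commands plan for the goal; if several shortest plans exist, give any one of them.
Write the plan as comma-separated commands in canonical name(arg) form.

arc(left, 3), straight(3), straight(3), spin(right), arc(left, 3)

t0: (2, -3) facing west
step 1 (arc(left, 3)): (-1, -6) facing south
step 2 (straight(3)): (-1, -9) facing south
step 3 (straight(3)): (-1, -12) facing south
step 4 (spin(right)): (-1, -12) facing west
step 5 (arc(left, 3)): (-4, -15) facing south
shorter routes all fall short; 5 is best.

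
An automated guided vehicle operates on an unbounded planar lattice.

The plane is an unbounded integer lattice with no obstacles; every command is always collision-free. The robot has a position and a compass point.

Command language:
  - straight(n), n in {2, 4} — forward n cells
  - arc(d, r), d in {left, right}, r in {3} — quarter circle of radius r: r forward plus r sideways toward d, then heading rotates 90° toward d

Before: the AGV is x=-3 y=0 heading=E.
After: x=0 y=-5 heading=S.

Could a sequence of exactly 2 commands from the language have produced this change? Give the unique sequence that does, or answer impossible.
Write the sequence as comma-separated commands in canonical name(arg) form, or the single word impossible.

key: order matters: swapping arc(right, 3) and straight(2) lands elsewhere
initial: x=-3 y=0 heading=E
step 1 (arc(right, 3)): x=0 y=-3 heading=S
step 2 (straight(2)): x=0 y=-5 heading=S
no other 2-command option fits: unique.

arc(right, 3), straight(2)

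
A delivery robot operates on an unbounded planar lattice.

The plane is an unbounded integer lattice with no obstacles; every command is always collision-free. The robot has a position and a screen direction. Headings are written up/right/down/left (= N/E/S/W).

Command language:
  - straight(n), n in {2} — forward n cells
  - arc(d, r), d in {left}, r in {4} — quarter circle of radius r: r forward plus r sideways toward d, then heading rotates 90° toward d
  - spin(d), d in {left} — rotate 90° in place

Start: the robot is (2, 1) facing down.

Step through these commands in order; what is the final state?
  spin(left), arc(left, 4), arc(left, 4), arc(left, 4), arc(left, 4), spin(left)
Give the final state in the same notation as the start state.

begin: (2, 1) facing down
t=1 spin(left) ⇒ (2, 1) facing right
t=2 arc(left, 4) ⇒ (6, 5) facing up
t=3 arc(left, 4) ⇒ (2, 9) facing left
t=4 arc(left, 4) ⇒ (-2, 5) facing down
t=5 arc(left, 4) ⇒ (2, 1) facing right
t=6 spin(left) ⇒ (2, 1) facing up

(2, 1) facing up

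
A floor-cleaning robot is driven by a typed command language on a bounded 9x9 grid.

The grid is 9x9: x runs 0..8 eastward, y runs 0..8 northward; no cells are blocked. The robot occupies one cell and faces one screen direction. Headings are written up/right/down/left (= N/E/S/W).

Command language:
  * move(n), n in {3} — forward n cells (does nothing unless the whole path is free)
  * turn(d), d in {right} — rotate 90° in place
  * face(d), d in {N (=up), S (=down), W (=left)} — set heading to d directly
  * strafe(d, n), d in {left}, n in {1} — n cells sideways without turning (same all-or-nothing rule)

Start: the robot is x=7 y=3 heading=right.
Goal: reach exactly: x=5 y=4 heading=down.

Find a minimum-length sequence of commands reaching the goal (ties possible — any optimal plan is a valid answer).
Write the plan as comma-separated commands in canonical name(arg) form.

initial: x=7 y=3 heading=right
[1] after strafe(left, 1): x=7 y=4 heading=right
[2] after face(N): x=7 y=4 heading=up
[3] after strafe(left, 1): x=6 y=4 heading=up
[4] after strafe(left, 1): x=5 y=4 heading=up
[5] after face(S): x=5 y=4 heading=down
no 4-step plan works, so 5 is optimal.

strafe(left, 1), face(N), strafe(left, 1), strafe(left, 1), face(S)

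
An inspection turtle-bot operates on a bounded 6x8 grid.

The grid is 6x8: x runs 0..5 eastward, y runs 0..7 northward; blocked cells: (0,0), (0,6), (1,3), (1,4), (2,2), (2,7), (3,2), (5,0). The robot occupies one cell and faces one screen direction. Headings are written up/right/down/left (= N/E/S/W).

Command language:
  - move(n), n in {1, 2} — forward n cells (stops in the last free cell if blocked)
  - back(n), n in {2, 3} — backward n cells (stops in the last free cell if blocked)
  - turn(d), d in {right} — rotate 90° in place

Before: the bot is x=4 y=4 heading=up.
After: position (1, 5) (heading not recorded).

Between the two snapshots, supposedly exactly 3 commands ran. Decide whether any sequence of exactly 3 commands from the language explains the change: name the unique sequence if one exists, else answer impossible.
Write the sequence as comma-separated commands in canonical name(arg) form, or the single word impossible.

move(1), turn(right), back(3)

key: order matters: swapping move(1) and back(3) lands elsewhere
t0: x=4 y=4 heading=up
step 1 (move(1)): x=4 y=5 heading=up
step 2 (turn(right)): x=4 y=5 heading=right
step 3 (back(3)): x=1 y=5 heading=right
no other 3-command option fits: unique.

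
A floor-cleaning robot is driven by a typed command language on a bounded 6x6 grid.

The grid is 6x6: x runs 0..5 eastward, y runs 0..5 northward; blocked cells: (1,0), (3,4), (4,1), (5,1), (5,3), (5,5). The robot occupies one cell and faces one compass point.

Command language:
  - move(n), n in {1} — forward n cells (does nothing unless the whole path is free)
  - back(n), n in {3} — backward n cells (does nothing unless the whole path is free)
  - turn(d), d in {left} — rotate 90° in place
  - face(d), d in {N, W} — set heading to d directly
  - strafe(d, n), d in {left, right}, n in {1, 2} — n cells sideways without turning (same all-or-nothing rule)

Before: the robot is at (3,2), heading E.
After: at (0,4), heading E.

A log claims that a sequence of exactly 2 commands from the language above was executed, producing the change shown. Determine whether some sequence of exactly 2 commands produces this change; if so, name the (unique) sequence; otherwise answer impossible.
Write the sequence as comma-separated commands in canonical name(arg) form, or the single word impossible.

back(3), strafe(left, 2)

key: order matters: swapping back(3) and strafe(left, 2) lands elsewhere
start: at (3,2), heading E
step 1 (back(3)): at (0,2), heading E
step 2 (strafe(left, 2)): at (0,4), heading E
uniquely the one of 81 2-step routes that fits.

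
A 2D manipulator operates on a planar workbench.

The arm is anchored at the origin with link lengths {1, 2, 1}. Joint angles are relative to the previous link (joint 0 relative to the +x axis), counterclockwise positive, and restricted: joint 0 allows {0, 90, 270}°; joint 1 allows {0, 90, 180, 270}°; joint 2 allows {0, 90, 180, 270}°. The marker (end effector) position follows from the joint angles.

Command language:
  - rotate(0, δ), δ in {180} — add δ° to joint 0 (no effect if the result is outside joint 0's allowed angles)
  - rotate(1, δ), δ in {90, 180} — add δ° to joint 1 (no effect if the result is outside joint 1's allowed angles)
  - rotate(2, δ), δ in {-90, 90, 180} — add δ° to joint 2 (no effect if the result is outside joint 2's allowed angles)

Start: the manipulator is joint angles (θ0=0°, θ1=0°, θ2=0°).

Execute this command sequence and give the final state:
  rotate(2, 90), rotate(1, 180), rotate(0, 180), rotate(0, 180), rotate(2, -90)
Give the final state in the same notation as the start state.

start: joint angles (θ0=0°, θ1=0°, θ2=0°)
t=1 rotate(2, 90) ⇒ joint angles (θ0=0°, θ1=0°, θ2=90°)
t=2 rotate(1, 180) ⇒ joint angles (θ0=0°, θ1=180°, θ2=90°)
t=3 rotate(0, 180) ⇒ joint angles (θ0=0°, θ1=180°, θ2=90°)
t=4 rotate(0, 180) ⇒ joint angles (θ0=0°, θ1=180°, θ2=90°)
t=5 rotate(2, -90) ⇒ joint angles (θ0=0°, θ1=180°, θ2=0°)

joint angles (θ0=0°, θ1=180°, θ2=0°)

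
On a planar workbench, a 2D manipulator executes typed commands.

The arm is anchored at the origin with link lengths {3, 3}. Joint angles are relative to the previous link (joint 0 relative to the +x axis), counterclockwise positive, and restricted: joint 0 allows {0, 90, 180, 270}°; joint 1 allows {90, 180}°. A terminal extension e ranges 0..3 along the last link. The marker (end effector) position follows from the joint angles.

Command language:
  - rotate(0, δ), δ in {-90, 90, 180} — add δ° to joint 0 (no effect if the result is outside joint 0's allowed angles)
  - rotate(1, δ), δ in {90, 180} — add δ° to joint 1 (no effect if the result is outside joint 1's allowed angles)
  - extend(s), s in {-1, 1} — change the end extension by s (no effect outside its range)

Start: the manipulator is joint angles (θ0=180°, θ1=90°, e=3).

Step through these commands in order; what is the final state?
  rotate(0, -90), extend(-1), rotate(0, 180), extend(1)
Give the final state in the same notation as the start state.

joint angles (θ0=270°, θ1=90°, e=3)

start: joint angles (θ0=180°, θ1=90°, e=3)
step 1 (rotate(0, -90)): joint angles (θ0=90°, θ1=90°, e=3)
step 2 (extend(-1)): joint angles (θ0=90°, θ1=90°, e=2)
step 3 (rotate(0, 180)): joint angles (θ0=270°, θ1=90°, e=2)
step 4 (extend(1)): joint angles (θ0=270°, θ1=90°, e=3)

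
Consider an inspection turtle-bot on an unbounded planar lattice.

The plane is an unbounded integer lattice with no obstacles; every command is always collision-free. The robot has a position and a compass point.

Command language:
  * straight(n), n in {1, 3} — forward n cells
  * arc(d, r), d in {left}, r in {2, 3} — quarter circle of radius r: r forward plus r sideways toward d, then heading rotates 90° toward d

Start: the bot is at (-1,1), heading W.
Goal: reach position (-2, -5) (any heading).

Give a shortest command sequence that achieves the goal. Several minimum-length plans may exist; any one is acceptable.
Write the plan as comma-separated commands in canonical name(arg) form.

t0: at (-1,1), heading W
t=1 straight(1) ⇒ at (-2,1), heading W
t=2 arc(left, 3) ⇒ at (-5,-2), heading S
t=3 arc(left, 3) ⇒ at (-2,-5), heading E
shorter routes all fall short; 3 is best.

straight(1), arc(left, 3), arc(left, 3)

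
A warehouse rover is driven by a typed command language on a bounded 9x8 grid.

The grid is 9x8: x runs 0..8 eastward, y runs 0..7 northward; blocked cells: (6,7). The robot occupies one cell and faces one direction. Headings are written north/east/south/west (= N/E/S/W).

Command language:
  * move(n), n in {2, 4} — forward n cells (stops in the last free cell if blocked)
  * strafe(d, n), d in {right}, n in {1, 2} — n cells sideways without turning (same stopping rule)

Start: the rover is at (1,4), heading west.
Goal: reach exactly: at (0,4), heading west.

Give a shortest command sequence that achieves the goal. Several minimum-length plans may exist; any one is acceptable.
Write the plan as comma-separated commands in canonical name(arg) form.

from: at (1,4), heading west
[1] after move(4): at (0,4), heading west
no 0-step plan works, so 1 is optimal.

move(4)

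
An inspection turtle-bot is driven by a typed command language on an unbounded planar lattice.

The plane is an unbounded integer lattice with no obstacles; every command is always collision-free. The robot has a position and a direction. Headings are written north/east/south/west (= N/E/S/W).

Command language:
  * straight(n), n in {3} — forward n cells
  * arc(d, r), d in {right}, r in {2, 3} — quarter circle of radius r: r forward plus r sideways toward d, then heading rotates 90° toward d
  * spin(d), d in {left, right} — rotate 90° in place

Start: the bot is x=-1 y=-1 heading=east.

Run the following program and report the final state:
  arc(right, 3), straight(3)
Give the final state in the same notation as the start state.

x=2 y=-7 heading=south

from: x=-1 y=-1 heading=east
step 1 (arc(right, 3)): x=2 y=-4 heading=south
step 2 (straight(3)): x=2 y=-7 heading=south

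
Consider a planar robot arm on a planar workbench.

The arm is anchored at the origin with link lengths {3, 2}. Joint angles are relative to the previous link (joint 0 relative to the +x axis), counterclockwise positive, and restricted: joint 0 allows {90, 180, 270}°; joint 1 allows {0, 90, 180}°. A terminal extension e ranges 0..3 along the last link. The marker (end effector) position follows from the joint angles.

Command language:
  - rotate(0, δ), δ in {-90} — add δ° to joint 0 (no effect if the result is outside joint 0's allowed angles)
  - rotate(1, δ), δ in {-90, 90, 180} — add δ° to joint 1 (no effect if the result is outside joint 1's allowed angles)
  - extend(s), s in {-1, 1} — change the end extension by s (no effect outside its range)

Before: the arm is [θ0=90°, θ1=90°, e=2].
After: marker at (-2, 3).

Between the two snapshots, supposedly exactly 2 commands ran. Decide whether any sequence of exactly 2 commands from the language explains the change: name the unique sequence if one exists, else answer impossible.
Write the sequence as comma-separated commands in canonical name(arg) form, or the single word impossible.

extend(-1), extend(-1)

from: [θ0=90°, θ1=90°, e=2]
t=1 extend(-1) ⇒ [θ0=90°, θ1=90°, e=1]
t=2 extend(-1) ⇒ [θ0=90°, θ1=90°, e=0]
no other 2-command option fits: unique.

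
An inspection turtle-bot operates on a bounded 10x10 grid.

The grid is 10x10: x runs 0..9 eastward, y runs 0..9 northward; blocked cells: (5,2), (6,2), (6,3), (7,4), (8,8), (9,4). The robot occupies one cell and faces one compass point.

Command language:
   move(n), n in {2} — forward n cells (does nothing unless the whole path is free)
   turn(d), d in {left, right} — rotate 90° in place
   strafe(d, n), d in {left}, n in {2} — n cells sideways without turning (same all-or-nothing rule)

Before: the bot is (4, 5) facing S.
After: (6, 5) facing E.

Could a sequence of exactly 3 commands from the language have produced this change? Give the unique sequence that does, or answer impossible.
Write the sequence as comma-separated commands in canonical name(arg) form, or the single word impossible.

strafe(left, 2), move(2), turn(left)

key: cell and facing (now E) both changed — the 3 commands mix motion and turning
from: (4, 5) facing S
1. strafe(left, 2) → (6, 5) facing S
2. move(2) → (6, 5) facing S
3. turn(left) → (6, 5) facing E
no rival 3-sequence matches.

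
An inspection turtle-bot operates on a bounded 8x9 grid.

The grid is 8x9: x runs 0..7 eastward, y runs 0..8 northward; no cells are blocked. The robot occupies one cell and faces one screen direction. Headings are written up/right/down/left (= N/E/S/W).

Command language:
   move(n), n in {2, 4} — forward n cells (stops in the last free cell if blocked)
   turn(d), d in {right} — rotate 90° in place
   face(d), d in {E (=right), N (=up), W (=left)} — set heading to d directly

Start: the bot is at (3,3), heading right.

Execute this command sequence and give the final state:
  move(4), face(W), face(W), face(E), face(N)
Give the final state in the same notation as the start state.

initial: at (3,3), heading right
t=1 move(4) ⇒ at (7,3), heading right
t=2 face(W) ⇒ at (7,3), heading left
t=3 face(W) ⇒ at (7,3), heading left
t=4 face(E) ⇒ at (7,3), heading right
t=5 face(N) ⇒ at (7,3), heading up

at (7,3), heading up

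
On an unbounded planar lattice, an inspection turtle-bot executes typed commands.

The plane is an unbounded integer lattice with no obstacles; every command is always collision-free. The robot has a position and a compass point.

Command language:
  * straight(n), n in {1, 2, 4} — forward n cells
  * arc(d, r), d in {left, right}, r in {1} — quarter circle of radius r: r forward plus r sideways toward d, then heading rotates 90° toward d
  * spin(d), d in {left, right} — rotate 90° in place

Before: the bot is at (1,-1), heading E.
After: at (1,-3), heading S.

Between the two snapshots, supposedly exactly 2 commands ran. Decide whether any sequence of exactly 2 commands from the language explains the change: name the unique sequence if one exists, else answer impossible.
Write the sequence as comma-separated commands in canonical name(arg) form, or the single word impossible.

spin(right), straight(2)

key: order matters: swapping spin(right) and straight(2) lands elsewhere
begin: at (1,-1), heading E
[1] after spin(right): at (1,-1), heading S
[2] after straight(2): at (1,-3), heading S
no rival 2-sequence matches.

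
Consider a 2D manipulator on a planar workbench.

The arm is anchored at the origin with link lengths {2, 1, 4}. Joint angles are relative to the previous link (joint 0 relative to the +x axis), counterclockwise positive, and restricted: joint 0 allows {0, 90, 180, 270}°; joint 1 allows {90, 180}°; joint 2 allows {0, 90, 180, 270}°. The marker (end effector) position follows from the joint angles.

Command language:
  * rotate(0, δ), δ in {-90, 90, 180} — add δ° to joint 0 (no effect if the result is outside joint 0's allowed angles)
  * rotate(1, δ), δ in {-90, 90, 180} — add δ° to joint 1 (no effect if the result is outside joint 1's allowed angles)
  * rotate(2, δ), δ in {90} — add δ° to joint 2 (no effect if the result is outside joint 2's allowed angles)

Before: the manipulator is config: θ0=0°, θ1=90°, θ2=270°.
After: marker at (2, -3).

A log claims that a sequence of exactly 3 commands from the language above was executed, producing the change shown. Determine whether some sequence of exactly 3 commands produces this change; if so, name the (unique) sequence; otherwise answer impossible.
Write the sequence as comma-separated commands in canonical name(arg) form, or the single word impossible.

from: config: θ0=0°, θ1=90°, θ2=270°
1. rotate(2, 90) → config: θ0=0°, θ1=90°, θ2=0°
2. rotate(2, 90) → config: θ0=0°, θ1=90°, θ2=90°
3. rotate(2, 90) → config: θ0=0°, θ1=90°, θ2=180°
no rival 3-sequence matches.

rotate(2, 90), rotate(2, 90), rotate(2, 90)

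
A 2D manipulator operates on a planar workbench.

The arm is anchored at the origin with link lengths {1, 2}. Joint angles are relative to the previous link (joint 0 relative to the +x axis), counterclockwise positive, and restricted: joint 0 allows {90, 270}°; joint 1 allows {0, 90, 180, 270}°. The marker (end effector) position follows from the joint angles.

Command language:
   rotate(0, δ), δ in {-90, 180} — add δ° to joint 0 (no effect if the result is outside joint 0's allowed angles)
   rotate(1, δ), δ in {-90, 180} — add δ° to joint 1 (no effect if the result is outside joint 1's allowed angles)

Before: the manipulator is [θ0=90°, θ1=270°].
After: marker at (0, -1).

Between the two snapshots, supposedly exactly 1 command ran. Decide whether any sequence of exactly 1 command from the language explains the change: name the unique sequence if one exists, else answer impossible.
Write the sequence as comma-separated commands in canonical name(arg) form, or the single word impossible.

begin: [θ0=90°, θ1=270°]
[1] after rotate(1, -90): [θ0=90°, θ1=180°]
uniquely the one of 4 1-step routes that fits.

rotate(1, -90)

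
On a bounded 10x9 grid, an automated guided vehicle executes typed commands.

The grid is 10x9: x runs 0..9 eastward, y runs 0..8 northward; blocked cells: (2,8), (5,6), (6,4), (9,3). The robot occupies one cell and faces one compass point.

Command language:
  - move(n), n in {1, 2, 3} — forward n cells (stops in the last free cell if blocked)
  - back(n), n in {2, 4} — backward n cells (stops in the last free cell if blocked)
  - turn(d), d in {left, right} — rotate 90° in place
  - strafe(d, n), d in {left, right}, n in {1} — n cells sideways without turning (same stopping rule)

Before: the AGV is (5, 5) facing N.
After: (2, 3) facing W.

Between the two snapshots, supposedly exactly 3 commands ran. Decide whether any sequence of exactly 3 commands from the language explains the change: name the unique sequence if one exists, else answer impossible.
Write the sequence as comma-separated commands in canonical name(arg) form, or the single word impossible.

key: order matters: swapping back(2) and move(3) lands elsewhere
t0: (5, 5) facing N
[1] after back(2): (5, 3) facing N
[2] after turn(left): (5, 3) facing W
[3] after move(3): (2, 3) facing W
no other 3-command option fits: unique.

back(2), turn(left), move(3)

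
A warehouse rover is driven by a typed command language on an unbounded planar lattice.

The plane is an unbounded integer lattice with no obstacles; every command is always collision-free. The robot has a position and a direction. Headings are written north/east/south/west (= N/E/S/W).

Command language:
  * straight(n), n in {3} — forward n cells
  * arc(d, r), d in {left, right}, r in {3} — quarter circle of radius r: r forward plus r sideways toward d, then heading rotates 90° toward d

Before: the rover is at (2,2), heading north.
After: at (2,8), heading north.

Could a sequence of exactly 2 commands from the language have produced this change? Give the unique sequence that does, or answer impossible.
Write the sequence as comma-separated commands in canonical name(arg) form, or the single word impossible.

straight(3), straight(3)

key: heading stays N — no command in the sequence turns
begin: at (2,2), heading north
1. straight(3) → at (2,5), heading north
2. straight(3) → at (2,8), heading north
all 9 alternatives checked — unique.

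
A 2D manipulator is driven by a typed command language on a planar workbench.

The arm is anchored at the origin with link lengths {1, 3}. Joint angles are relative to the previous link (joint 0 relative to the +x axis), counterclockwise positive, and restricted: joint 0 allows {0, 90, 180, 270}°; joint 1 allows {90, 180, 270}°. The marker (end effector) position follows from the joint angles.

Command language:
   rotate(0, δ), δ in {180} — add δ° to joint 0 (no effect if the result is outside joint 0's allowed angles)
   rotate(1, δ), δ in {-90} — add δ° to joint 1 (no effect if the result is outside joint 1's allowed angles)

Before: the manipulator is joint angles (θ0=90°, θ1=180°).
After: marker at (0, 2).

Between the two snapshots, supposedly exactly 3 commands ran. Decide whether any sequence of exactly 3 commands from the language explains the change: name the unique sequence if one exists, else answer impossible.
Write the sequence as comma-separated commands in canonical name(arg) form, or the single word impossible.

rotate(0, 180), rotate(0, 180), rotate(0, 180)

from: joint angles (θ0=90°, θ1=180°)
t=1 rotate(0, 180) ⇒ joint angles (θ0=270°, θ1=180°)
t=2 rotate(0, 180) ⇒ joint angles (θ0=90°, θ1=180°)
t=3 rotate(0, 180) ⇒ joint angles (θ0=270°, θ1=180°)
no other 3-command option fits: unique.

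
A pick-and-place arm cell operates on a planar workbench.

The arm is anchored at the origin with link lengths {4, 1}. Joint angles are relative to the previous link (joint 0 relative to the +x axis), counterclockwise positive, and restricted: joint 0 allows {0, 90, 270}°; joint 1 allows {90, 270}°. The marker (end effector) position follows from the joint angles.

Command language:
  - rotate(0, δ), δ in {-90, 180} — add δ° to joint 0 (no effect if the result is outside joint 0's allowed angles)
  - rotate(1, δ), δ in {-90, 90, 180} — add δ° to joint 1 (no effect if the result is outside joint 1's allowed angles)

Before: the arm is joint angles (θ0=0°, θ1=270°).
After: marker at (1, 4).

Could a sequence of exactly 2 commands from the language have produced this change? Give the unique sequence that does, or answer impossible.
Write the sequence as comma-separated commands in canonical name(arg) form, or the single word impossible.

rotate(0, -90), rotate(0, 180)

key: order matters: swapping rotate(0, -90) and rotate(0, 180) lands elsewhere
t0: joint angles (θ0=0°, θ1=270°)
[1] after rotate(0, -90): joint angles (θ0=270°, θ1=270°)
[2] after rotate(0, 180): joint angles (θ0=90°, θ1=270°)
uniquely the one of 25 2-step routes that fits.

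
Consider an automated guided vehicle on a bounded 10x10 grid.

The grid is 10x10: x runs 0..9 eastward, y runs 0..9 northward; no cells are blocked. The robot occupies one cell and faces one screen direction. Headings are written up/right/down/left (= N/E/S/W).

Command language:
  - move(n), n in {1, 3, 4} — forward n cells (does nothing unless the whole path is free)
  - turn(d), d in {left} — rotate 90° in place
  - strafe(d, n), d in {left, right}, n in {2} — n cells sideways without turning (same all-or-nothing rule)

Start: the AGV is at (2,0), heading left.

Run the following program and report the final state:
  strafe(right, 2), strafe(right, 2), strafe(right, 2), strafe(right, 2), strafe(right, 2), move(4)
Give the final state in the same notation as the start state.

from: at (2,0), heading left
1. strafe(right, 2) → at (2,2), heading left
2. strafe(right, 2) → at (2,4), heading left
3. strafe(right, 2) → at (2,6), heading left
4. strafe(right, 2) → at (2,8), heading left
5. strafe(right, 2) → at (2,8), heading left
6. move(4) → at (2,8), heading left

at (2,8), heading left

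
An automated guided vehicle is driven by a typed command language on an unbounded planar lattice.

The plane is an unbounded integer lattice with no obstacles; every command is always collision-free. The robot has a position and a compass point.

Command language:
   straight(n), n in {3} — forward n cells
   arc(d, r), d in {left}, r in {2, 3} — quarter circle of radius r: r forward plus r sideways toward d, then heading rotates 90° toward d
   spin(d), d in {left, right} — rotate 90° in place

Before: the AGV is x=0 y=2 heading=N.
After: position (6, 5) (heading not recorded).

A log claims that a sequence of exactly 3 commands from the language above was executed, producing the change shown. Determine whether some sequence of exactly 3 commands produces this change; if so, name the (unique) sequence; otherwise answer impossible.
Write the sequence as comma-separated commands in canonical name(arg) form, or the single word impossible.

spin(right), straight(3), arc(left, 3)

key: order matters: swapping spin(right) and arc(left, 3) lands elsewhere
initial: x=0 y=2 heading=N
[1] after spin(right): x=0 y=2 heading=E
[2] after straight(3): x=3 y=2 heading=E
[3] after arc(left, 3): x=6 y=5 heading=N
uniquely the one of 125 3-step routes that fits.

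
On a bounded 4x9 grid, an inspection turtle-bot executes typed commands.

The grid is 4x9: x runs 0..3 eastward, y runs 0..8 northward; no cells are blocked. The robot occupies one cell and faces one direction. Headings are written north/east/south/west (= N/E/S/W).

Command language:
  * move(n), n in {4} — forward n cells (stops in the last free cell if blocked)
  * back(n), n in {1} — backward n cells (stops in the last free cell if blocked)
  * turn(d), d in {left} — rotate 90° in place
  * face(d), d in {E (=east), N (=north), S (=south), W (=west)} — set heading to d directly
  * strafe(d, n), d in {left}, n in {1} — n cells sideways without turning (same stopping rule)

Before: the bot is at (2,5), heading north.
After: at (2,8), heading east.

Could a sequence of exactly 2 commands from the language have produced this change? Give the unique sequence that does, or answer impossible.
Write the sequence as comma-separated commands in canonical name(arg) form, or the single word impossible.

move(4), face(E)

key: order matters: swapping move(4) and face(E) lands elsewhere
start: at (2,5), heading north
1. move(4) → at (2,8), heading north
2. face(E) → at (2,8), heading east
uniquely the one of 64 2-step routes that fits.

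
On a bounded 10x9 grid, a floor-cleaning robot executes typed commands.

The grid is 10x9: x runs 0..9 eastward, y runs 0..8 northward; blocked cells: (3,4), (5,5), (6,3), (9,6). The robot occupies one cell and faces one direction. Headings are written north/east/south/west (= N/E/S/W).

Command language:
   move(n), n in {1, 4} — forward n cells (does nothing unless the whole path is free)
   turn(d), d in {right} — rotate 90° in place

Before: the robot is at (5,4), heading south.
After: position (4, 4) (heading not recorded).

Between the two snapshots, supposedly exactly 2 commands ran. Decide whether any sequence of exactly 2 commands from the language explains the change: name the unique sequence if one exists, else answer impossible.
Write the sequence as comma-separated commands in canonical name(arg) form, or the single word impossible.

key: order matters: swapping turn(right) and move(1) lands elsewhere
t0: at (5,4), heading south
t=1 turn(right) ⇒ at (5,4), heading west
t=2 move(1) ⇒ at (4,4), heading west
uniquely the one of 9 2-step routes that fits.

turn(right), move(1)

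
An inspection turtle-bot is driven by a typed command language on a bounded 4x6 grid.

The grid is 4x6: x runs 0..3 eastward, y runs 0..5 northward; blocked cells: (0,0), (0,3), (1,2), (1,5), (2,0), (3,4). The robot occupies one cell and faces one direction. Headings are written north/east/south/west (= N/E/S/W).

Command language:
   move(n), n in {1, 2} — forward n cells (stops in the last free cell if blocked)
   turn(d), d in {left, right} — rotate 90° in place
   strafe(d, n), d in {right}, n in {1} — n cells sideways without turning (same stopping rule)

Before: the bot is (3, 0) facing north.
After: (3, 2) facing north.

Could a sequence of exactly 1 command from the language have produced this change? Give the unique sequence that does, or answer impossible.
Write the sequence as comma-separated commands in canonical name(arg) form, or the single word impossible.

move(2)

key: still facing N — the one step turns nothing
start: (3, 0) facing north
[1] after move(2): (3, 2) facing north
no rival 1-sequence matches.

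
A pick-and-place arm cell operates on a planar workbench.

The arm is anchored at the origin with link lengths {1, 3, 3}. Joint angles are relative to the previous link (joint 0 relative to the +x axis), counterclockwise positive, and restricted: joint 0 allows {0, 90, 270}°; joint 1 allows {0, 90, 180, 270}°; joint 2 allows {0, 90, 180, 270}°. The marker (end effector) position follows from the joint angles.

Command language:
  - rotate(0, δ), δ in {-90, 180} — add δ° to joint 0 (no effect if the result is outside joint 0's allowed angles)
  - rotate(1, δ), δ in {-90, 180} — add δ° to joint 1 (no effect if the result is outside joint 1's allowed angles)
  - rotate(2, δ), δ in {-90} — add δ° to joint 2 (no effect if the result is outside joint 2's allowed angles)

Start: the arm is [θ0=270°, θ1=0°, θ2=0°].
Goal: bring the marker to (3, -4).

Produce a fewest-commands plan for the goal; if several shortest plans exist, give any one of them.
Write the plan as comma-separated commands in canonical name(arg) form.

begin: [θ0=270°, θ1=0°, θ2=0°]
step 1 (rotate(1, -90)): [θ0=270°, θ1=270°, θ2=0°]
step 2 (rotate(1, 180)): [θ0=270°, θ1=90°, θ2=0°]
step 3 (rotate(2, -90)): [θ0=270°, θ1=90°, θ2=270°]
minimal: 3 command(s), checked below 3.

rotate(1, -90), rotate(1, 180), rotate(2, -90)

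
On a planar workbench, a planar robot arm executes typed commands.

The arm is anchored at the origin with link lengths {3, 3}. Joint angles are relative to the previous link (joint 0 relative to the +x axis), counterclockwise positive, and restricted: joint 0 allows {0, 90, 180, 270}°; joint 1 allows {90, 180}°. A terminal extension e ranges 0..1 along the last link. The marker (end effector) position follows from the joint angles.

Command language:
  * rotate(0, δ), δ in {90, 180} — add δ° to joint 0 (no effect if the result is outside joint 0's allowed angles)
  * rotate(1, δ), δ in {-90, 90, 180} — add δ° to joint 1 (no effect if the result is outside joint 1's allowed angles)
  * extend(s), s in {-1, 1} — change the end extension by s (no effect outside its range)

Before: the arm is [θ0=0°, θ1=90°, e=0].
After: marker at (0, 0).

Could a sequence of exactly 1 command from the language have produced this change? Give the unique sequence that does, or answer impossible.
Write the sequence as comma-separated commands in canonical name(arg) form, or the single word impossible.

t0: [θ0=0°, θ1=90°, e=0]
step 1 (rotate(1, 90)): [θ0=0°, θ1=180°, e=0]
no other 1-command option fits: unique.

rotate(1, 90)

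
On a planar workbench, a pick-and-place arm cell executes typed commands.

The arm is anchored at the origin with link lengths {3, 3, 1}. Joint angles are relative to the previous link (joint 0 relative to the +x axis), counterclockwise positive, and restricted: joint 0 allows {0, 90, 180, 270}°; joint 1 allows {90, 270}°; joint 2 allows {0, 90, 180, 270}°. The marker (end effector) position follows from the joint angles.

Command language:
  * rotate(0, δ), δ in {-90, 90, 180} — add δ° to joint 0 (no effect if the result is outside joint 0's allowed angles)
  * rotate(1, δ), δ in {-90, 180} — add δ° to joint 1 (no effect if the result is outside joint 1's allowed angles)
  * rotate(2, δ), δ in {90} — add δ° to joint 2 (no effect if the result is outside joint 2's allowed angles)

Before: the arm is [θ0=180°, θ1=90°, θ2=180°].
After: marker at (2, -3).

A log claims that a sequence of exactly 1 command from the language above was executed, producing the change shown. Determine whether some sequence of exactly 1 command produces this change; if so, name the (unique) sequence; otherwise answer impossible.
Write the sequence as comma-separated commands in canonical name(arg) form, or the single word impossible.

start: [θ0=180°, θ1=90°, θ2=180°]
step 1 (rotate(0, 90)): [θ0=270°, θ1=90°, θ2=180°]
no other 1-command option fits: unique.

rotate(0, 90)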